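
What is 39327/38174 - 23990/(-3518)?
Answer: 527073323/67148066 ≈ 7.8494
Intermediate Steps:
39327/38174 - 23990/(-3518) = 39327*(1/38174) - 23990*(-1/3518) = 39327/38174 + 11995/1759 = 527073323/67148066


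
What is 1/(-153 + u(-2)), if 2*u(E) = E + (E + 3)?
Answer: -2/307 ≈ -0.0065147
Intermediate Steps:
u(E) = 3/2 + E (u(E) = (E + (E + 3))/2 = (E + (3 + E))/2 = (3 + 2*E)/2 = 3/2 + E)
1/(-153 + u(-2)) = 1/(-153 + (3/2 - 2)) = 1/(-153 - ½) = 1/(-307/2) = -2/307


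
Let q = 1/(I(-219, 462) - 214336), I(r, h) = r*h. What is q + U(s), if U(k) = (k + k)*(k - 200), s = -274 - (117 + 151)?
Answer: 253776744591/315514 ≈ 8.0433e+5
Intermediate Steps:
I(r, h) = h*r
s = -542 (s = -274 - 1*268 = -274 - 268 = -542)
U(k) = 2*k*(-200 + k) (U(k) = (2*k)*(-200 + k) = 2*k*(-200 + k))
q = -1/315514 (q = 1/(462*(-219) - 214336) = 1/(-101178 - 214336) = 1/(-315514) = -1/315514 ≈ -3.1694e-6)
q + U(s) = -1/315514 + 2*(-542)*(-200 - 542) = -1/315514 + 2*(-542)*(-742) = -1/315514 + 804328 = 253776744591/315514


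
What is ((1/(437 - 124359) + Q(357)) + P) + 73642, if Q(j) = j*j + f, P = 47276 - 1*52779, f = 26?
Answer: 24240878107/123922 ≈ 1.9561e+5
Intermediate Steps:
P = -5503 (P = 47276 - 52779 = -5503)
Q(j) = 26 + j**2 (Q(j) = j*j + 26 = j**2 + 26 = 26 + j**2)
((1/(437 - 124359) + Q(357)) + P) + 73642 = ((1/(437 - 124359) + (26 + 357**2)) - 5503) + 73642 = ((1/(-123922) + (26 + 127449)) - 5503) + 73642 = ((-1/123922 + 127475) - 5503) + 73642 = (15796956949/123922 - 5503) + 73642 = 15115014183/123922 + 73642 = 24240878107/123922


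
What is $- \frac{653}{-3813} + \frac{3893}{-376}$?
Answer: $- \frac{14598481}{1433688} \approx -10.182$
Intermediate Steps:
$- \frac{653}{-3813} + \frac{3893}{-376} = \left(-653\right) \left(- \frac{1}{3813}\right) + 3893 \left(- \frac{1}{376}\right) = \frac{653}{3813} - \frac{3893}{376} = - \frac{14598481}{1433688}$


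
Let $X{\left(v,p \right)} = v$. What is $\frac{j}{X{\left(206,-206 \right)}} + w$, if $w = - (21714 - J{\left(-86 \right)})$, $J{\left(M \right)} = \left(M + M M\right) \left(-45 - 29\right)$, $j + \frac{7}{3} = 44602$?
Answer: $- \frac{347586373}{618} \approx -5.6244 \cdot 10^{5}$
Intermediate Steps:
$j = \frac{133799}{3}$ ($j = - \frac{7}{3} + 44602 = \frac{133799}{3} \approx 44600.0$)
$J{\left(M \right)} = - 74 M - 74 M^{2}$ ($J{\left(M \right)} = \left(M + M^{2}\right) \left(-74\right) = - 74 M - 74 M^{2}$)
$w = -562654$ ($w = - (21714 - \left(-74\right) \left(-86\right) \left(1 - 86\right)) = - (21714 - \left(-74\right) \left(-86\right) \left(-85\right)) = - (21714 - -540940) = - (21714 + 540940) = \left(-1\right) 562654 = -562654$)
$\frac{j}{X{\left(206,-206 \right)}} + w = \frac{133799}{3 \cdot 206} - 562654 = \frac{133799}{3} \cdot \frac{1}{206} - 562654 = \frac{133799}{618} - 562654 = - \frac{347586373}{618}$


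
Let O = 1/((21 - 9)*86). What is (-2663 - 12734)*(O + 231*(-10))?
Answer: 36705200843/1032 ≈ 3.5567e+7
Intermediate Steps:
O = 1/1032 (O = 1/(12*86) = 1/1032 ≈ 0.00096899)
(-2663 - 12734)*(O + 231*(-10)) = (-2663 - 12734)*(1/1032 + 231*(-10)) = -15397*(1/1032 - 2310) = -15397*(-2383919/1032) = 36705200843/1032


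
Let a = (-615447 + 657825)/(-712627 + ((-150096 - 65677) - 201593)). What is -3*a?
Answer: 127134/1129993 ≈ 0.11251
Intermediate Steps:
a = -42378/1129993 (a = 42378/(-712627 + (-215773 - 201593)) = 42378/(-712627 - 417366) = 42378/(-1129993) = 42378*(-1/1129993) = -42378/1129993 ≈ -0.037503)
-3*a = -3*(-42378/1129993) = 127134/1129993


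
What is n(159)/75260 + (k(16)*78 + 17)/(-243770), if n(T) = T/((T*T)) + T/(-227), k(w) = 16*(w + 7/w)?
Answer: -1394391943454/16554171932715 ≈ -0.084232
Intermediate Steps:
k(w) = 16*w + 112/w
n(T) = 1/T - T/227 (n(T) = T/(T**2) + T*(-1/227) = T/T**2 - T/227 = 1/T - T/227)
n(159)/75260 + (k(16)*78 + 17)/(-243770) = (1/159 - 1/227*159)/75260 + ((16*16 + 112/16)*78 + 17)/(-243770) = (1/159 - 159/227)*(1/75260) + ((256 + 112*(1/16))*78 + 17)*(-1/243770) = -25054/36093*1/75260 + ((256 + 7)*78 + 17)*(-1/243770) = -12527/1358179590 + (263*78 + 17)*(-1/243770) = -12527/1358179590 + (20514 + 17)*(-1/243770) = -12527/1358179590 + 20531*(-1/243770) = -12527/1358179590 - 20531/243770 = -1394391943454/16554171932715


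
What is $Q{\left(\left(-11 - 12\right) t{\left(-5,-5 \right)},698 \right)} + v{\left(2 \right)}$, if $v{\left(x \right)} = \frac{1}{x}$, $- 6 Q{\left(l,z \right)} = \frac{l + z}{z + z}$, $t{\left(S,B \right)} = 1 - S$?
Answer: $\frac{907}{2094} \approx 0.43314$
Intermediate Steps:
$Q{\left(l,z \right)} = - \frac{l + z}{12 z}$ ($Q{\left(l,z \right)} = - \frac{\left(l + z\right) \frac{1}{z + z}}{6} = - \frac{\left(l + z\right) \frac{1}{2 z}}{6} = - \frac{\frac{1}{2} \frac{1}{z} \left(l + z\right)}{6} = - \frac{l + z}{12 z}$)
$Q{\left(\left(-11 - 12\right) t{\left(-5,-5 \right)},698 \right)} + v{\left(2 \right)} = \frac{- \left(-11 - 12\right) \left(1 - -5\right) - 698}{12 \cdot 698} + \frac{1}{2} = \frac{1}{12} \cdot \frac{1}{698} \left(- \left(-23\right) \left(1 + 5\right) - 698\right) + \frac{1}{2} = \frac{1}{12} \cdot \frac{1}{698} \left(- \left(-23\right) 6 - 698\right) + \frac{1}{2} = \frac{1}{12} \cdot \frac{1}{698} \left(\left(-1\right) \left(-138\right) - 698\right) + \frac{1}{2} = \frac{1}{12} \cdot \frac{1}{698} \left(138 - 698\right) + \frac{1}{2} = \frac{1}{12} \cdot \frac{1}{698} \left(-560\right) + \frac{1}{2} = - \frac{70}{1047} + \frac{1}{2} = \frac{907}{2094}$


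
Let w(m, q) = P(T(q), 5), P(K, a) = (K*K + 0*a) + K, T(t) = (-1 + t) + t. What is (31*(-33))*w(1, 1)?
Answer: -2046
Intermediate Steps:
T(t) = -1 + 2*t
P(K, a) = K + K² (P(K, a) = (K² + 0) + K = K² + K = K + K²)
w(m, q) = 2*q*(-1 + 2*q) (w(m, q) = (-1 + 2*q)*(1 + (-1 + 2*q)) = (-1 + 2*q)*(2*q) = 2*q*(-1 + 2*q))
(31*(-33))*w(1, 1) = (31*(-33))*(2*1*(-1 + 2*1)) = -2046*(-1 + 2) = -2046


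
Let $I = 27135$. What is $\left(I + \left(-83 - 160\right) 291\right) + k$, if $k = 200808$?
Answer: $157230$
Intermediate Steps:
$\left(I + \left(-83 - 160\right) 291\right) + k = \left(27135 + \left(-83 - 160\right) 291\right) + 200808 = \left(27135 - 70713\right) + 200808 = -43578 + 200808 = 157230$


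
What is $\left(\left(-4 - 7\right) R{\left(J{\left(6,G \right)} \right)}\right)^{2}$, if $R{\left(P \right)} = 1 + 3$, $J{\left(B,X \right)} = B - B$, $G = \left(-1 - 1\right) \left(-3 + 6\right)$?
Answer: $1936$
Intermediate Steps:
$G = -6$ ($G = \left(-2\right) 3 = -6$)
$J{\left(B,X \right)} = 0$
$R{\left(P \right)} = 4$
$\left(\left(-4 - 7\right) R{\left(J{\left(6,G \right)} \right)}\right)^{2} = \left(\left(-4 - 7\right) 4\right)^{2} = \left(\left(-11\right) 4\right)^{2} = \left(-44\right)^{2} = 1936$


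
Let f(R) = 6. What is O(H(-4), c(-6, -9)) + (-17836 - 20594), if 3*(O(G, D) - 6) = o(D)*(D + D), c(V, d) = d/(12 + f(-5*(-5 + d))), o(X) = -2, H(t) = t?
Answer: -115270/3 ≈ -38423.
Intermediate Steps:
c(V, d) = d/18 (c(V, d) = d/(12 + 6) = d/18)
O(G, D) = 6 - 4*D/3 (O(G, D) = 6 + (-2*(D + D))/3 = 6 + (-4*D)/3 = 6 - 4*D/3)
O(H(-4), c(-6, -9)) + (-17836 - 20594) = (6 - 2*(-9)/27) + (-17836 - 20594) = (6 - 4/3*(-½)) - 38430 = (6 + ⅔) - 38430 = 20/3 - 38430 = -115270/3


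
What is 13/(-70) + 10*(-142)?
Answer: -99413/70 ≈ -1420.2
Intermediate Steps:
13/(-70) + 10*(-142) = 13*(-1/70) - 1420 = -13/70 - 1420 = -99413/70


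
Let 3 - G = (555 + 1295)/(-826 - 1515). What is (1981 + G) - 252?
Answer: 4056462/2341 ≈ 1732.8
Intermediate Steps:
G = 8873/2341 (G = 3 - (555 + 1295)/(-826 - 1515) = 3 - 1850/(-2341) = 3 - 1850*(-1)/2341 = 3 - 1*(-1850/2341) = 3 + 1850/2341 = 8873/2341 ≈ 3.7903)
(1981 + G) - 252 = (1981 + 8873/2341) - 252 = 4646394/2341 - 252 = 4056462/2341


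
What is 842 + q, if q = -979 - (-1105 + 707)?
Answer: 261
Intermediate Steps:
q = -581 (q = -979 - 1*(-398) = -979 + 398 = -581)
842 + q = 842 - 581 = 261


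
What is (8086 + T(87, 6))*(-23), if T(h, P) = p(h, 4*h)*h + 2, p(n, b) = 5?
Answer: -196029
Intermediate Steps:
T(h, P) = 2 + 5*h (T(h, P) = 5*h + 2 = 2 + 5*h)
(8086 + T(87, 6))*(-23) = (8086 + (2 + 5*87))*(-23) = (8086 + (2 + 435))*(-23) = (8086 + 437)*(-23) = 8523*(-23) = -196029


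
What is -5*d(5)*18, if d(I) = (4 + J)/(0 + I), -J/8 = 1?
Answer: 72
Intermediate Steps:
J = -8 (J = -8*1 = -8)
d(I) = -4/I (d(I) = (4 - 8)/(0 + I) = -4/I)
-5*d(5)*18 = -(-20)/5*18 = -5*(-⅘)*18 = 4*18 = 72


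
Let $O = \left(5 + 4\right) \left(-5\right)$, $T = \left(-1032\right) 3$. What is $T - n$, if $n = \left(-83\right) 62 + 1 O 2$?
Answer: $2140$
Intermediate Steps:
$T = -3096$
$O = -45$ ($O = 9 \left(-5\right) = -45$)
$n = -5236$ ($n = \left(-83\right) 62 + 1 \left(-45\right) 2 = -5146 - 90 = -5236$)
$T - n = -3096 - -5236 = -3096 + 5236 = 2140$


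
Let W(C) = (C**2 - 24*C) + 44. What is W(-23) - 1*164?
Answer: 961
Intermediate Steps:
W(C) = 44 + C**2 - 24*C
W(-23) - 1*164 = (44 + (-23)**2 - 24*(-23)) - 1*164 = (44 + 529 + 552) - 164 = 1125 - 164 = 961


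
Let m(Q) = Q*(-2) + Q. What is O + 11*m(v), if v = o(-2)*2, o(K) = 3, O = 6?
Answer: -60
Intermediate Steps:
v = 6 (v = 3*2 = 6)
m(Q) = -Q (m(Q) = -2*Q + Q = -Q)
O + 11*m(v) = 6 + 11*(-1*6) = 6 + 11*(-6) = 6 - 66 = -60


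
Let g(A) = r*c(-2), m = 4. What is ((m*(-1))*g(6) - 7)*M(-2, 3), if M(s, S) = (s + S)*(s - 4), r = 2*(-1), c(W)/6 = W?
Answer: 618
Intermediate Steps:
c(W) = 6*W
r = -2
M(s, S) = (-4 + s)*(S + s) (M(s, S) = (S + s)*(-4 + s) = (-4 + s)*(S + s))
g(A) = 24 (g(A) = -12*(-2) = -2*(-12) = 24)
((m*(-1))*g(6) - 7)*M(-2, 3) = ((4*(-1))*24 - 7)*((-2)² - 4*3 - 4*(-2) + 3*(-2)) = (-4*24 - 7)*(4 - 12 + 8 - 6) = (-96 - 7)*(-6) = -103*(-6) = 618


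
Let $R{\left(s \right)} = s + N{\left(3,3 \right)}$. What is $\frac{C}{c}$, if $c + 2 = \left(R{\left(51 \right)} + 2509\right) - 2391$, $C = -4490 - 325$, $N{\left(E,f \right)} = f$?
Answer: $- \frac{963}{34} \approx -28.324$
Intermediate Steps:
$R{\left(s \right)} = 3 + s$ ($R{\left(s \right)} = s + 3 = 3 + s$)
$C = -4815$
$c = 170$ ($c = -2 + \left(\left(\left(3 + 51\right) + 2509\right) - 2391\right) = -2 + \left(\left(54 + 2509\right) - 2391\right) = -2 + \left(2563 - 2391\right) = -2 + 172 = 170$)
$\frac{C}{c} = - \frac{4815}{170} = \left(-4815\right) \frac{1}{170} = - \frac{963}{34}$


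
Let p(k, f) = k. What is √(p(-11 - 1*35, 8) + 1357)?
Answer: √1311 ≈ 36.208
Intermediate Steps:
√(p(-11 - 1*35, 8) + 1357) = √((-11 - 1*35) + 1357) = √((-11 - 35) + 1357) = √(-46 + 1357) = √1311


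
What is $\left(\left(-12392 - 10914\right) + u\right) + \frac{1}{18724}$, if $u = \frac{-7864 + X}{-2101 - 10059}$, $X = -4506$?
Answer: $- \frac{132654198675}{5692096} \approx -23305.0$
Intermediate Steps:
$u = \frac{1237}{1216}$ ($u = \frac{-7864 - 4506}{-2101 - 10059} = - \frac{12370}{-12160} = \left(-12370\right) \left(- \frac{1}{12160}\right) = \frac{1237}{1216} \approx 1.0173$)
$\left(\left(-12392 - 10914\right) + u\right) + \frac{1}{18724} = \left(\left(-12392 - 10914\right) + \frac{1237}{1216}\right) + \frac{1}{18724} = \left(-23306 + \frac{1237}{1216}\right) + \frac{1}{18724} = - \frac{28338859}{1216} + \frac{1}{18724} = - \frac{132654198675}{5692096}$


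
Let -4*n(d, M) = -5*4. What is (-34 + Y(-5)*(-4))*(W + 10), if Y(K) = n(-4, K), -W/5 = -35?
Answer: -9990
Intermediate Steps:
W = 175 (W = -5*(-35) = 175)
n(d, M) = 5 (n(d, M) = -(-5)*4/4 = -¼*(-20) = 5)
Y(K) = 5
(-34 + Y(-5)*(-4))*(W + 10) = (-34 + 5*(-4))*(175 + 10) = (-34 - 20)*185 = -54*185 = -9990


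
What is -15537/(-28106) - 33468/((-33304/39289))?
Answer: 100428745845/2543593 ≈ 39483.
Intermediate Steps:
-15537/(-28106) - 33468/((-33304/39289)) = -15537*(-1/28106) - 33468/((-33304*1/39289)) = 15537/28106 - 33468/(-33304/39289) = 15537/28106 - 33468*(-39289/33304) = 15537/28106 + 328731063/8326 = 100428745845/2543593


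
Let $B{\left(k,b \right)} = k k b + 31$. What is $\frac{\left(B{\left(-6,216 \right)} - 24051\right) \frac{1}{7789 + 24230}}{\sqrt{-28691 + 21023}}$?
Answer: $\frac{8122 i \sqrt{213}}{20460141} \approx 0.0057935 i$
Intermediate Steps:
$B{\left(k,b \right)} = 31 + b k^{2}$ ($B{\left(k,b \right)} = k^{2} b + 31 = b k^{2} + 31 = 31 + b k^{2}$)
$\frac{\left(B{\left(-6,216 \right)} - 24051\right) \frac{1}{7789 + 24230}}{\sqrt{-28691 + 21023}} = \frac{\left(\left(31 + 216 \left(-6\right)^{2}\right) - 24051\right) \frac{1}{7789 + 24230}}{\sqrt{-28691 + 21023}} = \frac{\left(\left(31 + 216 \cdot 36\right) - 24051\right) \frac{1}{32019}}{\sqrt{-7668}} = \frac{\left(\left(31 + 7776\right) - 24051\right) \frac{1}{32019}}{6 i \sqrt{213}} = \left(7807 - 24051\right) \frac{1}{32019} \left(- \frac{i \sqrt{213}}{1278}\right) = \left(-16244\right) \frac{1}{32019} \left(- \frac{i \sqrt{213}}{1278}\right) = - \frac{16244 \left(- \frac{i \sqrt{213}}{1278}\right)}{32019} = \frac{8122 i \sqrt{213}}{20460141}$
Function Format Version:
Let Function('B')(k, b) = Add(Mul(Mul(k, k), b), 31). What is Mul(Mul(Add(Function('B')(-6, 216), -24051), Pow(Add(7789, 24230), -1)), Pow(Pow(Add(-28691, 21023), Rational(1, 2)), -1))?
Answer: Mul(Rational(8122, 20460141), I, Pow(213, Rational(1, 2))) ≈ Mul(0.0057935, I)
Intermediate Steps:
Function('B')(k, b) = Add(31, Mul(b, Pow(k, 2))) (Function('B')(k, b) = Add(Mul(Pow(k, 2), b), 31) = Add(Mul(b, Pow(k, 2)), 31) = Add(31, Mul(b, Pow(k, 2))))
Mul(Mul(Add(Function('B')(-6, 216), -24051), Pow(Add(7789, 24230), -1)), Pow(Pow(Add(-28691, 21023), Rational(1, 2)), -1)) = Mul(Mul(Add(Add(31, Mul(216, Pow(-6, 2))), -24051), Pow(Add(7789, 24230), -1)), Pow(Pow(Add(-28691, 21023), Rational(1, 2)), -1)) = Mul(Mul(Add(Add(31, Mul(216, 36)), -24051), Pow(32019, -1)), Pow(Pow(-7668, Rational(1, 2)), -1)) = Mul(Mul(Add(Add(31, 7776), -24051), Rational(1, 32019)), Pow(Mul(6, I, Pow(213, Rational(1, 2))), -1)) = Mul(Mul(Add(7807, -24051), Rational(1, 32019)), Mul(Rational(-1, 1278), I, Pow(213, Rational(1, 2)))) = Mul(Mul(-16244, Rational(1, 32019)), Mul(Rational(-1, 1278), I, Pow(213, Rational(1, 2)))) = Mul(Rational(-16244, 32019), Mul(Rational(-1, 1278), I, Pow(213, Rational(1, 2)))) = Mul(Rational(8122, 20460141), I, Pow(213, Rational(1, 2)))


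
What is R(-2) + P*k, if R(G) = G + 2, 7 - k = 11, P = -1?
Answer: 4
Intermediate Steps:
k = -4 (k = 7 - 1*11 = 7 - 11 = -4)
R(G) = 2 + G
R(-2) + P*k = (2 - 2) - 1*(-4) = 0 + 4 = 4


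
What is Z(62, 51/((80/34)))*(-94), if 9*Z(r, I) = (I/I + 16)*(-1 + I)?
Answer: -660773/180 ≈ -3671.0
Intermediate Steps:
Z(r, I) = -17/9 + 17*I/9 (Z(r, I) = ((I/I + 16)*(-1 + I))/9 = ((1 + 16)*(-1 + I))/9 = (17*(-1 + I))/9 = (-17 + 17*I)/9 = -17/9 + 17*I/9)
Z(62, 51/((80/34)))*(-94) = (-17/9 + 17*(51/((80/34)))/9)*(-94) = (-17/9 + 17*(51/((80*(1/34))))/9)*(-94) = (-17/9 + 17*(51/(40/17))/9)*(-94) = (-17/9 + 17*(51*(17/40))/9)*(-94) = (-17/9 + (17/9)*(867/40))*(-94) = (-17/9 + 4913/120)*(-94) = (14059/360)*(-94) = -660773/180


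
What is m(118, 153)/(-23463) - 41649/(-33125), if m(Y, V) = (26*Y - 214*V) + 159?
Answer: 1954894862/777211875 ≈ 2.5153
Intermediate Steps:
m(Y, V) = 159 - 214*V + 26*Y (m(Y, V) = (-214*V + 26*Y) + 159 = 159 - 214*V + 26*Y)
m(118, 153)/(-23463) - 41649/(-33125) = (159 - 214*153 + 26*118)/(-23463) - 41649/(-33125) = (159 - 32742 + 3068)*(-1/23463) - 41649*(-1/33125) = -29515*(-1/23463) + 41649/33125 = 29515/23463 + 41649/33125 = 1954894862/777211875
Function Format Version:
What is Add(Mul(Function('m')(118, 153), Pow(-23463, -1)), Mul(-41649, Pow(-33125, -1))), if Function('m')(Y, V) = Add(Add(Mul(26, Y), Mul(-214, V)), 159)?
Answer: Rational(1954894862, 777211875) ≈ 2.5153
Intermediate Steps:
Function('m')(Y, V) = Add(159, Mul(-214, V), Mul(26, Y)) (Function('m')(Y, V) = Add(Add(Mul(-214, V), Mul(26, Y)), 159) = Add(159, Mul(-214, V), Mul(26, Y)))
Add(Mul(Function('m')(118, 153), Pow(-23463, -1)), Mul(-41649, Pow(-33125, -1))) = Add(Mul(Add(159, Mul(-214, 153), Mul(26, 118)), Pow(-23463, -1)), Mul(-41649, Pow(-33125, -1))) = Add(Mul(Add(159, -32742, 3068), Rational(-1, 23463)), Mul(-41649, Rational(-1, 33125))) = Add(Mul(-29515, Rational(-1, 23463)), Rational(41649, 33125)) = Add(Rational(29515, 23463), Rational(41649, 33125)) = Rational(1954894862, 777211875)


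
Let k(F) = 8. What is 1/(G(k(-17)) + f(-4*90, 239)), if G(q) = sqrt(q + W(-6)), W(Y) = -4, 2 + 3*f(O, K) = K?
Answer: 1/81 ≈ 0.012346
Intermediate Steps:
f(O, K) = -2/3 + K/3
G(q) = sqrt(-4 + q) (G(q) = sqrt(q - 4) = sqrt(-4 + q))
1/(G(k(-17)) + f(-4*90, 239)) = 1/(sqrt(-4 + 8) + (-2/3 + (1/3)*239)) = 1/(sqrt(4) + (-2/3 + 239/3)) = 1/(2 + 79) = 1/81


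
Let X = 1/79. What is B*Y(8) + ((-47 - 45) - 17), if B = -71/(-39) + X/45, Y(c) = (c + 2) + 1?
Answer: -4111807/46215 ≈ -88.971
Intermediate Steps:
X = 1/79 ≈ 0.012658
Y(c) = 3 + c (Y(c) = (2 + c) + 1 = 3 + c)
B = 84148/46215 (B = -71/(-39) + (1/79)/45 = -71*(-1/39) + (1/79)*(1/45) = 71/39 + 1/3555 = 84148/46215 ≈ 1.8208)
B*Y(8) + ((-47 - 45) - 17) = 84148*(3 + 8)/46215 + ((-47 - 45) - 17) = (84148/46215)*11 + (-92 - 17) = 925628/46215 - 109 = -4111807/46215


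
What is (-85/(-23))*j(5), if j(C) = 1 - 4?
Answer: -255/23 ≈ -11.087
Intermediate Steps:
j(C) = -3
(-85/(-23))*j(5) = -85/(-23)*(-3) = -85*(-1/23)*(-3) = (85/23)*(-3) = -255/23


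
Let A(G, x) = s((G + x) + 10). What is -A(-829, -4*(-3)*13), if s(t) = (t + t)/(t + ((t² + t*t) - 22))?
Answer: 1326/878453 ≈ 0.0015095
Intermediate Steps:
s(t) = 2*t/(-22 + t + 2*t²) (s(t) = (2*t)/(t + ((t² + t²) - 22)) = (2*t)/(t + (2*t² - 22)) = (2*t)/(t + (-22 + 2*t²)) = (2*t)/(-22 + t + 2*t²) = 2*t/(-22 + t + 2*t²))
A(G, x) = 2*(10 + G + x)/(-12 + G + x + 2*(10 + G + x)²) (A(G, x) = 2*((G + x) + 10)/(-22 + ((G + x) + 10) + 2*((G + x) + 10)²) = 2*(10 + G + x)/(-22 + (10 + G + x) + 2*(10 + G + x)²) = 2*(10 + G + x)/(-12 + G + x + 2*(10 + G + x)²))
-A(-829, -4*(-3)*13) = -2*(10 - 829 - 4*(-3)*13)/(-12 - 829 - 4*(-3)*13 + 2*(10 - 829 - 4*(-3)*13)²) = -2*(10 - 829 - (-12)*13)/(-12 - 829 - (-12)*13 + 2*(10 - 829 - (-12)*13)²) = -2*(10 - 829 - 1*(-156))/(-12 - 829 - 1*(-156) + 2*(10 - 829 - 1*(-156))²) = -2*(10 - 829 + 156)/(-12 - 829 + 156 + 2*(10 - 829 + 156)²) = -2*(-663)/(-12 - 829 + 156 + 2*(-663)²) = -2*(-663)/(-12 - 829 + 156 + 2*439569) = -2*(-663)/(-12 - 829 + 156 + 879138) = -2*(-663)/878453 = -1*(-1326/878453) = 1326/878453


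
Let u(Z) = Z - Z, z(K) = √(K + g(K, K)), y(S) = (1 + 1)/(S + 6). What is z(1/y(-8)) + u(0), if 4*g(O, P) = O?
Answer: I*√5/2 ≈ 1.118*I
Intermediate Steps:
y(S) = 2/(6 + S)
g(O, P) = O/4
z(K) = √5*√K/2 (z(K) = √(K + K/4) = √(5*K/4) = √5*√K/2)
u(Z) = 0
z(1/y(-8)) + u(0) = √5*√(1/(2/(6 - 8)))/2 + 0 = √5*√(1/(2/(-2)))/2 + 0 = √5*√(1/(2*(-½)))/2 + 0 = √5*√(1/(-1))/2 + 0 = √5*√(-1)/2 + 0 = √5*I/2 + 0 = I*√5/2 + 0 = I*√5/2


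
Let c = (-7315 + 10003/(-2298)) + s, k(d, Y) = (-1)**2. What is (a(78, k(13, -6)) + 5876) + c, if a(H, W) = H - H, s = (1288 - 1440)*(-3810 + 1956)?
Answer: 644277959/2298 ≈ 2.8036e+5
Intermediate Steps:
k(d, Y) = 1
s = 281808 (s = -152*(-1854) = 281808)
a(H, W) = 0
c = 630774911/2298 (c = (-7315 + 10003/(-2298)) + 281808 = (-7315 + 10003*(-1/2298)) + 281808 = (-7315 - 10003/2298) + 281808 = -16819873/2298 + 281808 = 630774911/2298 ≈ 2.7449e+5)
(a(78, k(13, -6)) + 5876) + c = (0 + 5876) + 630774911/2298 = 5876 + 630774911/2298 = 644277959/2298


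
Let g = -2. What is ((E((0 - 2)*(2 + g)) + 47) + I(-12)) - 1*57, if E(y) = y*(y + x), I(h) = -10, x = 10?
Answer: -20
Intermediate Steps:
E(y) = y*(10 + y) (E(y) = y*(y + 10) = y*(10 + y))
((E((0 - 2)*(2 + g)) + 47) + I(-12)) - 1*57 = ((((0 - 2)*(2 - 2))*(10 + (0 - 2)*(2 - 2)) + 47) - 10) - 1*57 = (((-2*0)*(10 - 2*0) + 47) - 10) - 57 = ((0*(10 + 0) + 47) - 10) - 57 = ((0*10 + 47) - 10) - 57 = ((0 + 47) - 10) - 57 = (47 - 10) - 57 = 37 - 57 = -20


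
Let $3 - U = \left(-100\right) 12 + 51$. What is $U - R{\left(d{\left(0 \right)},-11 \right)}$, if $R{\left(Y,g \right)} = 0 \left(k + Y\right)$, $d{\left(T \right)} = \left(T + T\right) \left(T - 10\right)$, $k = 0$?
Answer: $1152$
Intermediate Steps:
$d{\left(T \right)} = 2 T \left(-10 + T\right)$
$U = 1152$ ($U = 3 - \left(\left(-100\right) 12 + 51\right) = 3 - \left(-1200 + 51\right) = 3 - -1149 = 3 + 1149 = 1152$)
$R{\left(Y,g \right)} = 0$ ($R{\left(Y,g \right)} = 0 \left(0 + Y\right) = 0 Y = 0$)
$U - R{\left(d{\left(0 \right)},-11 \right)} = 1152 - 0 = 1152 + 0 = 1152$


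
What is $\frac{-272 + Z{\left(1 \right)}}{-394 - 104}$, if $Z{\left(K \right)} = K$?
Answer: $\frac{271}{498} \approx 0.54418$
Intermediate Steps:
$\frac{-272 + Z{\left(1 \right)}}{-394 - 104} = \frac{-272 + 1}{-394 - 104} = - \frac{271}{-498} = \left(-271\right) \left(- \frac{1}{498}\right) = \frac{271}{498}$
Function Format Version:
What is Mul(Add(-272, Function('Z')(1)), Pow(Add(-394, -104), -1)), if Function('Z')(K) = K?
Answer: Rational(271, 498) ≈ 0.54418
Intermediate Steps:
Mul(Add(-272, Function('Z')(1)), Pow(Add(-394, -104), -1)) = Mul(Add(-272, 1), Pow(Add(-394, -104), -1)) = Mul(-271, Pow(-498, -1)) = Mul(-271, Rational(-1, 498)) = Rational(271, 498)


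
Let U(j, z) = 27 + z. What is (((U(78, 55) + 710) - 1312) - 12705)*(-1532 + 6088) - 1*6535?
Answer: -60259635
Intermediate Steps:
(((U(78, 55) + 710) - 1312) - 12705)*(-1532 + 6088) - 1*6535 = ((((27 + 55) + 710) - 1312) - 12705)*(-1532 + 6088) - 1*6535 = (((82 + 710) - 1312) - 12705)*4556 - 6535 = ((792 - 1312) - 12705)*4556 - 6535 = (-520 - 12705)*4556 - 6535 = -13225*4556 - 6535 = -60253100 - 6535 = -60259635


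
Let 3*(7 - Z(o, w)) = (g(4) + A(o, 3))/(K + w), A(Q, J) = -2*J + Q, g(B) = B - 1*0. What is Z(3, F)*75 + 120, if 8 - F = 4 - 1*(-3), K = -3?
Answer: 1315/2 ≈ 657.50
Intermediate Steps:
g(B) = B (g(B) = B + 0 = B)
F = 1 (F = 8 - (4 - 1*(-3)) = 8 - (4 + 3) = 8 - 1*7 = 8 - 7 = 1)
A(Q, J) = Q - 2*J
Z(o, w) = 7 - (-2 + o)/(3*(-3 + w)) (Z(o, w) = 7 - (4 + (o - 2*3))/(3*(-3 + w)) = 7 - (4 + (o - 6))/(3*(-3 + w)) = 7 - (4 + (-6 + o))/(3*(-3 + w)) = 7 - (-2 + o)/(3*(-3 + w)))
Z(3, F)*75 + 120 = ((-61 - 1*3 + 21*1)/(3*(-3 + 1)))*75 + 120 = ((1/3)*(-61 - 3 + 21)/(-2))*75 + 120 = ((1/3)*(-1/2)*(-43))*75 + 120 = (43/6)*75 + 120 = 1075/2 + 120 = 1315/2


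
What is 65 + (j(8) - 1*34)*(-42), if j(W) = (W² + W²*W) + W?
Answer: -23035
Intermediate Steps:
j(W) = W + W² + W³ (j(W) = (W² + W³) + W = W + W² + W³)
65 + (j(8) - 1*34)*(-42) = 65 + (8*(1 + 8 + 8²) - 1*34)*(-42) = 65 + (8*(1 + 8 + 64) - 34)*(-42) = 65 + (8*73 - 34)*(-42) = 65 + (584 - 34)*(-42) = 65 + 550*(-42) = 65 - 23100 = -23035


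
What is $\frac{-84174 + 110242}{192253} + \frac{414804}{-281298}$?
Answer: $- \frac{12069072858}{9013397399} \approx -1.339$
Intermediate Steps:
$\frac{-84174 + 110242}{192253} + \frac{414804}{-281298} = 26068 \cdot \frac{1}{192253} + 414804 \left(- \frac{1}{281298}\right) = \frac{26068}{192253} - \frac{69134}{46883} = - \frac{12069072858}{9013397399}$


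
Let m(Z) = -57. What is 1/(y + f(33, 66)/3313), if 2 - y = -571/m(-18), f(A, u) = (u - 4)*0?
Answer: -57/457 ≈ -0.12473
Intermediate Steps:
f(A, u) = 0 (f(A, u) = (-4 + u)*0 = 0)
y = -457/57 (y = 2 - (-571)/(-57) = 2 - (-571)*(-1)/57 = 2 - 1*571/57 = 2 - 571/57 = -457/57 ≈ -8.0175)
1/(y + f(33, 66)/3313) = 1/(-457/57 + 0/3313) = 1/(-457/57 + 0*(1/3313)) = 1/(-457/57 + 0) = 1/(-457/57) = -57/457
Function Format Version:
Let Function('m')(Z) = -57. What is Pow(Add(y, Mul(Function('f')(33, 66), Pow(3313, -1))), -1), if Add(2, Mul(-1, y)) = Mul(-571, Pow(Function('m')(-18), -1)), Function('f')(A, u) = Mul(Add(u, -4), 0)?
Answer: Rational(-57, 457) ≈ -0.12473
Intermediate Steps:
Function('f')(A, u) = 0 (Function('f')(A, u) = Mul(Add(-4, u), 0) = 0)
y = Rational(-457, 57) (y = Add(2, Mul(-1, Mul(-571, Pow(-57, -1)))) = Add(2, Mul(-1, Mul(-571, Rational(-1, 57)))) = Add(2, Mul(-1, Rational(571, 57))) = Add(2, Rational(-571, 57)) = Rational(-457, 57) ≈ -8.0175)
Pow(Add(y, Mul(Function('f')(33, 66), Pow(3313, -1))), -1) = Pow(Add(Rational(-457, 57), Mul(0, Pow(3313, -1))), -1) = Pow(Add(Rational(-457, 57), Mul(0, Rational(1, 3313))), -1) = Pow(Add(Rational(-457, 57), 0), -1) = Pow(Rational(-457, 57), -1) = Rational(-57, 457)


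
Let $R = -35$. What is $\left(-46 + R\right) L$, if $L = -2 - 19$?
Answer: $1701$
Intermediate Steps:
$L = -21$
$\left(-46 + R\right) L = \left(-46 - 35\right) \left(-21\right) = \left(-81\right) \left(-21\right) = 1701$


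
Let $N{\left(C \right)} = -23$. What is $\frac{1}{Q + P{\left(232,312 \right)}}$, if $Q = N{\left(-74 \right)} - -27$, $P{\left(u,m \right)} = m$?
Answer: $\frac{1}{316} \approx 0.0031646$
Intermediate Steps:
$Q = 4$ ($Q = -23 - -27 = -23 + 27 = 4$)
$\frac{1}{Q + P{\left(232,312 \right)}} = \frac{1}{4 + 312} = \frac{1}{316}$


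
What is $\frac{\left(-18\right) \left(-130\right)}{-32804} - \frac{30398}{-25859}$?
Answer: $\frac{234166483}{212069659} \approx 1.1042$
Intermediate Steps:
$\frac{\left(-18\right) \left(-130\right)}{-32804} - \frac{30398}{-25859} = 2340 \left(- \frac{1}{32804}\right) - - \frac{30398}{25859} = - \frac{585}{8201} + \frac{30398}{25859} = \frac{234166483}{212069659}$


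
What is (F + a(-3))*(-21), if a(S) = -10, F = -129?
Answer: 2919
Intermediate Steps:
(F + a(-3))*(-21) = (-129 - 10)*(-21) = -139*(-21) = 2919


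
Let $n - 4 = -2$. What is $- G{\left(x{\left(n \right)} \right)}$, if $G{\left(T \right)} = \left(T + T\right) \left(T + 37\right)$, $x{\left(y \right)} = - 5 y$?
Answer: $540$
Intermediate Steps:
$n = 2$ ($n = 4 - 2 = 2$)
$G{\left(T \right)} = 2 T \left(37 + T\right)$
$- G{\left(x{\left(n \right)} \right)} = - 2 \left(\left(-5\right) 2\right) \left(37 - 10\right) = - 2 \left(-10\right) \left(37 - 10\right) = - 2 \left(-10\right) 27 = \left(-1\right) \left(-540\right) = 540$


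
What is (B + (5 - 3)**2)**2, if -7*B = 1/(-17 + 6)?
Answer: 95481/5929 ≈ 16.104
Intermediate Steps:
B = 1/77 (B = -1/(7*(-17 + 6)) = -1/7/(-11) = -1/7*(-1/11) = 1/77 ≈ 0.012987)
(B + (5 - 3)**2)**2 = (1/77 + (5 - 3)**2)**2 = (1/77 + 2**2)**2 = (1/77 + 4)**2 = (309/77)**2 = 95481/5929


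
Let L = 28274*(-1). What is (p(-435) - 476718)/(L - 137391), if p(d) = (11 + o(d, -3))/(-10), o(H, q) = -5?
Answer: 2383593/828325 ≈ 2.8776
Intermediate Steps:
p(d) = -3/5 (p(d) = (11 - 5)/(-10) = 6*(-1/10) = -3/5)
L = -28274
(p(-435) - 476718)/(L - 137391) = (-3/5 - 476718)/(-28274 - 137391) = -2383593/5/(-165665) = -2383593/5*(-1/165665) = 2383593/828325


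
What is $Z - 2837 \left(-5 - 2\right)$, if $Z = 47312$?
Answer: $67171$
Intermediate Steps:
$Z - 2837 \left(-5 - 2\right) = 47312 - 2837 \left(-5 - 2\right) = 47312 - 2837 \left(-7\right) = 47312 - -19859 = 47312 + 19859 = 67171$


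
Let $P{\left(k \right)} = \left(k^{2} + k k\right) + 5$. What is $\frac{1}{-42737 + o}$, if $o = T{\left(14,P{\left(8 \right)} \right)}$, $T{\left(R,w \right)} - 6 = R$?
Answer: $- \frac{1}{42717} \approx -2.341 \cdot 10^{-5}$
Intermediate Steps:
$P{\left(k \right)} = 5 + 2 k^{2}$ ($P{\left(k \right)} = \left(k^{2} + k^{2}\right) + 5 = 2 k^{2} + 5 = 5 + 2 k^{2}$)
$T{\left(R,w \right)} = 6 + R$
$o = 20$ ($o = 6 + 14 = 20$)
$\frac{1}{-42737 + o} = \frac{1}{-42737 + 20} = \frac{1}{-42717} = - \frac{1}{42717}$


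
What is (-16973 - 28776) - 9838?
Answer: -55587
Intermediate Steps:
(-16973 - 28776) - 9838 = -45749 - 9838 = -55587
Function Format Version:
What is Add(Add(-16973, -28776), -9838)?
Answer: -55587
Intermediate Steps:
Add(Add(-16973, -28776), -9838) = Add(-45749, -9838) = -55587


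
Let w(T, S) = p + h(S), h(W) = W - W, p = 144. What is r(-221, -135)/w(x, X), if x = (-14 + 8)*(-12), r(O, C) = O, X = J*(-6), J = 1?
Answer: -221/144 ≈ -1.5347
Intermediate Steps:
h(W) = 0
X = -6 (X = 1*(-6) = -6)
x = 72 (x = -6*(-12) = 72)
w(T, S) = 144 (w(T, S) = 144 + 0 = 144)
r(-221, -135)/w(x, X) = -221/144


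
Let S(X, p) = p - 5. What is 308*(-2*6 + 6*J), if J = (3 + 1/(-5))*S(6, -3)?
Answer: -225456/5 ≈ -45091.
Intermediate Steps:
S(X, p) = -5 + p
J = -112/5 (J = (3 + 1/(-5))*(-5 - 3) = (3 - 1/5)*(-8) = (14/5)*(-8) = -112/5 ≈ -22.400)
308*(-2*6 + 6*J) = 308*(-2*6 + 6*(-112/5)) = 308*(-12 - 672/5) = 308*(-732/5) = -225456/5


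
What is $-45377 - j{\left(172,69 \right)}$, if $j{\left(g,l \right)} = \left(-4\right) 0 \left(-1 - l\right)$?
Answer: $-45377$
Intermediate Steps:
$j{\left(g,l \right)} = 0$ ($j{\left(g,l \right)} = 0 \left(-1 - l\right) = 0$)
$-45377 - j{\left(172,69 \right)} = -45377 - 0 = -45377 + 0 = -45377$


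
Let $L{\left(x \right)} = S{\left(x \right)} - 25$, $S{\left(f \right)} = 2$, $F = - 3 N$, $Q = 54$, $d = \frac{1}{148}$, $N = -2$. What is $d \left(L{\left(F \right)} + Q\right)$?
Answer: $\frac{31}{148} \approx 0.20946$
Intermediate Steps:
$d = \frac{1}{148} \approx 0.0067568$
$F = 6$ ($F = \left(-3\right) \left(-2\right) = 6$)
$L{\left(x \right)} = -23$ ($L{\left(x \right)} = 2 - 25 = -23$)
$d \left(L{\left(F \right)} + Q\right) = \frac{-23 + 54}{148} = \frac{1}{148} \cdot 31 = \frac{31}{148}$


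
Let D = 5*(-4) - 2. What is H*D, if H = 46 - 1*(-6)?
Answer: -1144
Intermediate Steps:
D = -22 (D = -20 - 2 = -22)
H = 52 (H = 46 + 6 = 52)
H*D = 52*(-22) = -1144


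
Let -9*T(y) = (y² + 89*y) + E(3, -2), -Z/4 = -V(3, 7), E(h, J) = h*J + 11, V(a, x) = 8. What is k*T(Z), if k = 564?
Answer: -728876/3 ≈ -2.4296e+5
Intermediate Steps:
E(h, J) = 11 + J*h (E(h, J) = J*h + 11 = 11 + J*h)
Z = 32 (Z = -(-4)*8 = -4*(-8) = 32)
T(y) = -5/9 - 89*y/9 - y²/9 (T(y) = -((y² + 89*y) + (11 - 2*3))/9 = -((y² + 89*y) + (11 - 6))/9 = -((y² + 89*y) + 5)/9 = -(5 + y² + 89*y)/9 = -5/9 - 89*y/9 - y²/9)
k*T(Z) = 564*(-5/9 - 89/9*32 - ⅑*32²) = 564*(-5/9 - 2848/9 - ⅑*1024) = 564*(-5/9 - 2848/9 - 1024/9) = 564*(-3877/9) = -728876/3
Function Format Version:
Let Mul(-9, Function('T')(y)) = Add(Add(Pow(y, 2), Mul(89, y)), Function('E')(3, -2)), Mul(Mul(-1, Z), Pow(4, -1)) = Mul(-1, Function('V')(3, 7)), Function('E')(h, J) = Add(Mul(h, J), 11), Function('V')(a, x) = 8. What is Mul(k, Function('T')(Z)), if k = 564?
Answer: Rational(-728876, 3) ≈ -2.4296e+5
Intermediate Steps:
Function('E')(h, J) = Add(11, Mul(J, h)) (Function('E')(h, J) = Add(Mul(J, h), 11) = Add(11, Mul(J, h)))
Z = 32 (Z = Mul(-4, Mul(-1, 8)) = Mul(-4, -8) = 32)
Function('T')(y) = Add(Rational(-5, 9), Mul(Rational(-89, 9), y), Mul(Rational(-1, 9), Pow(y, 2))) (Function('T')(y) = Mul(Rational(-1, 9), Add(Add(Pow(y, 2), Mul(89, y)), Add(11, Mul(-2, 3)))) = Mul(Rational(-1, 9), Add(Add(Pow(y, 2), Mul(89, y)), Add(11, -6))) = Mul(Rational(-1, 9), Add(Add(Pow(y, 2), Mul(89, y)), 5)) = Mul(Rational(-1, 9), Add(5, Pow(y, 2), Mul(89, y))) = Add(Rational(-5, 9), Mul(Rational(-89, 9), y), Mul(Rational(-1, 9), Pow(y, 2))))
Mul(k, Function('T')(Z)) = Mul(564, Add(Rational(-5, 9), Mul(Rational(-89, 9), 32), Mul(Rational(-1, 9), Pow(32, 2)))) = Mul(564, Add(Rational(-5, 9), Rational(-2848, 9), Mul(Rational(-1, 9), 1024))) = Mul(564, Add(Rational(-5, 9), Rational(-2848, 9), Rational(-1024, 9))) = Mul(564, Rational(-3877, 9)) = Rational(-728876, 3)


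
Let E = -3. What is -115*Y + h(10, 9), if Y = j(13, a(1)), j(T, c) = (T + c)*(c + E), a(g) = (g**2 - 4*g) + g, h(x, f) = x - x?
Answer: 6325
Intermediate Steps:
h(x, f) = 0
a(g) = g**2 - 3*g
j(T, c) = (-3 + c)*(T + c) (j(T, c) = (T + c)*(c - 3) = (T + c)*(-3 + c) = (-3 + c)*(T + c))
Y = -55 (Y = (1*(-3 + 1))**2 - 3*13 - 3*(-3 + 1) + 13*(1*(-3 + 1)) = (1*(-2))**2 - 39 - 3*(-2) + 13*(1*(-2)) = (-2)**2 - 39 - 3*(-2) + 13*(-2) = 4 - 39 + 6 - 26 = -55)
-115*Y + h(10, 9) = -115*(-55) + 0 = 6325 + 0 = 6325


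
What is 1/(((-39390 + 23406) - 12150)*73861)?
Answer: -1/2078005374 ≈ -4.8123e-10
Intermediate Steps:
1/(((-39390 + 23406) - 12150)*73861) = (1/73861)/(-15984 - 12150) = (1/73861)/(-28134) = -1/28134*1/73861 = -1/2078005374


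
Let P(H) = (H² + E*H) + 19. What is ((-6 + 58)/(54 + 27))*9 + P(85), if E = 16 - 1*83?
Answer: 13993/9 ≈ 1554.8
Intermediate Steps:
E = -67 (E = 16 - 83 = -67)
P(H) = 19 + H² - 67*H (P(H) = (H² - 67*H) + 19 = 19 + H² - 67*H)
((-6 + 58)/(54 + 27))*9 + P(85) = ((-6 + 58)/(54 + 27))*9 + (19 + 85² - 67*85) = (52/81)*9 + (19 + 7225 - 5695) = (52*(1/81))*9 + 1549 = (52/81)*9 + 1549 = 52/9 + 1549 = 13993/9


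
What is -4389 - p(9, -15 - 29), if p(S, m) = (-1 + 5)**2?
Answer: -4405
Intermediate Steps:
p(S, m) = 16 (p(S, m) = 4**2 = 16)
-4389 - p(9, -15 - 29) = -4389 - 1*16 = -4389 - 16 = -4405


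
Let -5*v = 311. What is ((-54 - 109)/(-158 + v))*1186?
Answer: 966590/1101 ≈ 877.92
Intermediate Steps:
v = -311/5 (v = -1/5*311 = -311/5 ≈ -62.200)
((-54 - 109)/(-158 + v))*1186 = ((-54 - 109)/(-158 - 311/5))*1186 = -163/(-1101/5)*1186 = -163*(-5/1101)*1186 = (815/1101)*1186 = 966590/1101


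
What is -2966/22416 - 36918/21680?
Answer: -6967631/3796710 ≈ -1.8352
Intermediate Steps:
-2966/22416 - 36918/21680 = -2966*1/22416 - 36918*1/21680 = -1483/11208 - 18459/10840 = -6967631/3796710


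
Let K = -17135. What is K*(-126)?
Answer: 2159010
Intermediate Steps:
K*(-126) = -17135*(-126) = 2159010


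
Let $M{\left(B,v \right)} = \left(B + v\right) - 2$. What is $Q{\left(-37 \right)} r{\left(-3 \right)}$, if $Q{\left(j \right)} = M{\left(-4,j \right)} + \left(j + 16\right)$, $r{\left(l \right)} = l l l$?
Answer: $1728$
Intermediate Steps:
$M{\left(B,v \right)} = -2 + B + v$
$r{\left(l \right)} = l^{3}$ ($r{\left(l \right)} = l^{2} l = l^{3}$)
$Q{\left(j \right)} = 10 + 2 j$ ($Q{\left(j \right)} = \left(-2 - 4 + j\right) + \left(j + 16\right) = \left(-6 + j\right) + \left(16 + j\right) = 10 + 2 j$)
$Q{\left(-37 \right)} r{\left(-3 \right)} = \left(10 + 2 \left(-37\right)\right) \left(-3\right)^{3} = \left(10 - 74\right) \left(-27\right) = \left(-64\right) \left(-27\right) = 1728$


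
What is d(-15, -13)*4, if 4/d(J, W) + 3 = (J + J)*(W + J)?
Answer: 16/837 ≈ 0.019116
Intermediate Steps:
d(J, W) = 4/(-3 + 2*J*(J + W)) (d(J, W) = 4/(-3 + (J + J)*(W + J)) = 4/(-3 + (2*J)*(J + W)) = 4/(-3 + 2*J*(J + W)))
d(-15, -13)*4 = (4/(-3 + 2*(-15)**2 + 2*(-15)*(-13)))*4 = (4/(-3 + 2*225 + 390))*4 = (4/(-3 + 450 + 390))*4 = (4/837)*4 = 16/837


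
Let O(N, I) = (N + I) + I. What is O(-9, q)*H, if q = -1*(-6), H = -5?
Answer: -15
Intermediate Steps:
q = 6
O(N, I) = N + 2*I (O(N, I) = (I + N) + I = N + 2*I)
O(-9, q)*H = (-9 + 2*6)*(-5) = (-9 + 12)*(-5) = 3*(-5) = -15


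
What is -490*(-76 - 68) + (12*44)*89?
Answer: 117552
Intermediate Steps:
-490*(-76 - 68) + (12*44)*89 = -490*(-144) + 528*89 = 70560 + 46992 = 117552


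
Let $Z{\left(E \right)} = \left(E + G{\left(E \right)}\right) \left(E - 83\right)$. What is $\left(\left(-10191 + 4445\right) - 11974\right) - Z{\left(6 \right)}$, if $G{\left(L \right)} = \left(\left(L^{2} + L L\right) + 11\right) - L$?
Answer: $-11329$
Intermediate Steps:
$G{\left(L \right)} = 11 - L + 2 L^{2}$ ($G{\left(L \right)} = \left(\left(L^{2} + L^{2}\right) + 11\right) - L = \left(2 L^{2} + 11\right) - L = \left(11 + 2 L^{2}\right) - L = 11 - L + 2 L^{2}$)
$Z{\left(E \right)} = \left(-83 + E\right) \left(11 + 2 E^{2}\right)$ ($Z{\left(E \right)} = \left(E + \left(11 - E + 2 E^{2}\right)\right) \left(E - 83\right) = \left(11 + 2 E^{2}\right) \left(-83 + E\right) = \left(-83 + E\right) \left(11 + 2 E^{2}\right)$)
$\left(\left(-10191 + 4445\right) - 11974\right) - Z{\left(6 \right)} = \left(\left(-10191 + 4445\right) - 11974\right) - \left(-913 - 166 \cdot 6^{2} + 2 \cdot 6^{3} + 11 \cdot 6\right) = \left(-5746 - 11974\right) - \left(-913 - 5976 + 2 \cdot 216 + 66\right) = -17720 - \left(-913 - 5976 + 432 + 66\right) = -17720 - -6391 = -17720 + 6391 = -11329$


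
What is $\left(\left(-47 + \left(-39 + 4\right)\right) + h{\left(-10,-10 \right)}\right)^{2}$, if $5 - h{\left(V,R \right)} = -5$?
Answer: $5184$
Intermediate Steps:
$h{\left(V,R \right)} = 10$ ($h{\left(V,R \right)} = 5 - -5 = 5 + 5 = 10$)
$\left(\left(-47 + \left(-39 + 4\right)\right) + h{\left(-10,-10 \right)}\right)^{2} = \left(\left(-47 + \left(-39 + 4\right)\right) + 10\right)^{2} = \left(\left(-47 - 35\right) + 10\right)^{2} = \left(-82 + 10\right)^{2} = \left(-72\right)^{2} = 5184$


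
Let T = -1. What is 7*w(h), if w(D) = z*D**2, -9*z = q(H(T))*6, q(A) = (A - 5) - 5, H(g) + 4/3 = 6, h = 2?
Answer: 896/9 ≈ 99.556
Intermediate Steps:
H(g) = 14/3 (H(g) = -4/3 + 6 = 14/3)
q(A) = -10 + A (q(A) = (-5 + A) - 5 = -10 + A)
z = 32/9 (z = -(-10 + 14/3)*6/9 = -(-16)*6/27 = -1/9*(-32) = 32/9 ≈ 3.5556)
w(D) = 32*D**2/9
7*w(h) = 7*((32/9)*2**2) = 7*((32/9)*4) = 7*(128/9) = 896/9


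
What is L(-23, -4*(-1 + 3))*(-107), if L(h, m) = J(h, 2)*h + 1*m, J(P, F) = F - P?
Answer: 62381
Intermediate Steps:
L(h, m) = m + h*(2 - h) (L(h, m) = (2 - h)*h + 1*m = h*(2 - h) + m = m + h*(2 - h))
L(-23, -4*(-1 + 3))*(-107) = (-4*(-1 + 3) - 1*(-23)*(-2 - 23))*(-107) = (-4*2 - 1*(-23)*(-25))*(-107) = (-8 - 575)*(-107) = -583*(-107) = 62381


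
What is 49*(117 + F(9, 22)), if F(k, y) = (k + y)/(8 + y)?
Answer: 173509/30 ≈ 5783.6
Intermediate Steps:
F(k, y) = (k + y)/(8 + y)
49*(117 + F(9, 22)) = 49*(117 + (9 + 22)/(8 + 22)) = 49*(117 + 31/30) = 49*(3541/30) = 173509/30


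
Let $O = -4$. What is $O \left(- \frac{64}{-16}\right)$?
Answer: $-16$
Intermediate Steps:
$O \left(- \frac{64}{-16}\right) = - 4 \left(- \frac{64}{-16}\right) = - 4 \left(\left(-64\right) \left(- \frac{1}{16}\right)\right) = \left(-4\right) 4 = -16$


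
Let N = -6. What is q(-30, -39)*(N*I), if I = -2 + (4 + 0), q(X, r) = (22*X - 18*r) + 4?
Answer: -552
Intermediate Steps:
q(X, r) = 4 - 18*r + 22*X (q(X, r) = (-18*r + 22*X) + 4 = 4 - 18*r + 22*X)
I = 2 (I = -2 + 4 = 2)
q(-30, -39)*(N*I) = (4 - 18*(-39) + 22*(-30))*(-6*2) = (4 + 702 - 660)*(-12) = 46*(-12) = -552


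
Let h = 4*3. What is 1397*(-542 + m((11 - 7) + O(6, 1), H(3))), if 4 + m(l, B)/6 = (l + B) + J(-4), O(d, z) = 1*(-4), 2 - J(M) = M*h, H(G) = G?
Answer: -346456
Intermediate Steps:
h = 12
J(M) = 2 - 12*M (J(M) = 2 - M*12 = 2 - 12*M)
O(d, z) = -4
m(l, B) = 276 + 6*B + 6*l (m(l, B) = -24 + 6*((l + B) + (2 - 12*(-4))) = -24 + 6*((B + l) + (2 + 48)) = -24 + 6*((B + l) + 50) = -24 + 6*(50 + B + l) = -24 + (300 + 6*B + 6*l) = 276 + 6*B + 6*l)
1397*(-542 + m((11 - 7) + O(6, 1), H(3))) = 1397*(-542 + (276 + 6*3 + 6*((11 - 7) - 4))) = 1397*(-542 + (276 + 18 + 6*(4 - 4))) = 1397*(-542 + (276 + 18 + 6*0)) = 1397*(-542 + (276 + 18 + 0)) = 1397*(-542 + 294) = 1397*(-248) = -346456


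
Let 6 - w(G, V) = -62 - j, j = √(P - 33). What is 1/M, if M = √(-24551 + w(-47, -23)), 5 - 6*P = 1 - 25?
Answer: √6/√(-146898 + 13*I*√6) ≈ 6.9269e-7 - 0.006391*I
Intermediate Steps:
P = 29/6 (P = ⅚ - (1 - 25)/6 = ⅚ - ⅙*(-24) = ⅚ + 4 = 29/6 ≈ 4.8333)
j = 13*I*√6/6 (j = √(29/6 - 33) = √(-169/6) = 13*I*√6/6 ≈ 5.3072*I)
w(G, V) = 68 + 13*I*√6/6 (w(G, V) = 6 - (-62 - 13*I*√6/6) = 6 + (62 + 13*I*√6/6) = 68 + 13*I*√6/6)
M = √(-24483 + 13*I*√6/6) (M = √(-24551 + (68 + 13*I*√6/6)) = √(-24483 + 13*I*√6/6) ≈ 0.017 + 156.47*I)
1/M = 1/(√(-881388 + 78*I*√6)/6) = 6/√(-881388 + 78*I*√6)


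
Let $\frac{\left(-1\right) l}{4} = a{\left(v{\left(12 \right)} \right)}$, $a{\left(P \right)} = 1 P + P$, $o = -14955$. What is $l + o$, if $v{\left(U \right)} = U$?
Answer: $-15051$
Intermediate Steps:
$a{\left(P \right)} = 2 P$ ($a{\left(P \right)} = P + P = 2 P$)
$l = -96$ ($l = - 4 \cdot 2 \cdot 12 = \left(-4\right) 24 = -96$)
$l + o = -96 - 14955 = -15051$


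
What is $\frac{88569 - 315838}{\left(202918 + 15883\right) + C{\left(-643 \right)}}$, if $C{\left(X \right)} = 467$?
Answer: $- \frac{32467}{31324} \approx -1.0365$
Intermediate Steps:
$\frac{88569 - 315838}{\left(202918 + 15883\right) + C{\left(-643 \right)}} = \frac{88569 - 315838}{\left(202918 + 15883\right) + 467} = - \frac{227269}{218801 + 467} = - \frac{227269}{219268} = \left(-227269\right) \frac{1}{219268} = - \frac{32467}{31324}$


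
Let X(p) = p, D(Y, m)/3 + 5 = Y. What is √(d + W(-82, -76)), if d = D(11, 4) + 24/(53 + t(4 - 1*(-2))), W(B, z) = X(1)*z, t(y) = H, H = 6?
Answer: I*√200482/59 ≈ 7.589*I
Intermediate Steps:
t(y) = 6
D(Y, m) = -15 + 3*Y
W(B, z) = z (W(B, z) = 1*z = z)
d = 1086/59 (d = (-15 + 3*11) + 24/(53 + 6) = (-15 + 33) + 24/59 = 18 + 24*(1/59) = 18 + 24/59 = 1086/59 ≈ 18.407)
√(d + W(-82, -76)) = √(1086/59 - 76) = √(-3398/59) = I*√200482/59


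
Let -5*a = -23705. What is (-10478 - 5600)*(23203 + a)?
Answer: -449283632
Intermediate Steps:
a = 4741 (a = -⅕*(-23705) = 4741)
(-10478 - 5600)*(23203 + a) = (-10478 - 5600)*(23203 + 4741) = -16078*27944 = -449283632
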